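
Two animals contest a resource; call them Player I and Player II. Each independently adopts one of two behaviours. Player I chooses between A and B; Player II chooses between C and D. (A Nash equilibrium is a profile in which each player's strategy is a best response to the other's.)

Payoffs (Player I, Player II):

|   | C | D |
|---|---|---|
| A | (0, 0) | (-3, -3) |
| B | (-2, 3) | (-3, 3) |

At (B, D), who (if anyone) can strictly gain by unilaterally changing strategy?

Neither

Player I at (B, D) earns -3; deviating to A yields -3 — not better.
Player II earns 3; deviating to C yields 3 — not better.
Neither player can strictly improve; the profile is a Nash equilibrium.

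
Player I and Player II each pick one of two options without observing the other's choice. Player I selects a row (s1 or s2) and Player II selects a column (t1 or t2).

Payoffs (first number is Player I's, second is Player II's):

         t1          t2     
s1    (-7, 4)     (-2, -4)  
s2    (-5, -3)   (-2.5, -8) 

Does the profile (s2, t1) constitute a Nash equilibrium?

At (s2, t1), Player I earns -5; switching to s1 would give -7, so Player I has no profitable deviation.
Player II earns -3; switching to t2 would give -8, so Player II has no profitable deviation.
Neither player can gain by a unilateral deviation, so this profile is a Nash equilibrium.

Yes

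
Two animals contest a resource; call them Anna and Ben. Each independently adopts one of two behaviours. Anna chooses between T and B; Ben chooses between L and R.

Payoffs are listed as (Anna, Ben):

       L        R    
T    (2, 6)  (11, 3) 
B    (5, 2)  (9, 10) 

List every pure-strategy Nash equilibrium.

none

(T, L): Anna prefers B (5 > 2) — not an equilibrium.
(T, R): Ben prefers L (6 > 3) — not an equilibrium.
(B, L): Ben prefers R (10 > 2) — not an equilibrium.
(B, R): Anna prefers T (11 > 9) — not an equilibrium.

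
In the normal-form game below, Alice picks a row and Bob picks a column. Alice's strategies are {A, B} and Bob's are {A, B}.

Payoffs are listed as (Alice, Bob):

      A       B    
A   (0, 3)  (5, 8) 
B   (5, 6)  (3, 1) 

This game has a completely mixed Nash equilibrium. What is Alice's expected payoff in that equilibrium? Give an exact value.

25/7

First find q, the probability Bob plays A, from Alice's indifference between A and B: 5(1−q) = 5q + 3(1−q), giving q = 2/7.
Since Alice is indifferent in equilibrium, Alice's expected payoff equals the payoff from either row against (2/7, 5/7). Using A: 5(5/7) = 25/7.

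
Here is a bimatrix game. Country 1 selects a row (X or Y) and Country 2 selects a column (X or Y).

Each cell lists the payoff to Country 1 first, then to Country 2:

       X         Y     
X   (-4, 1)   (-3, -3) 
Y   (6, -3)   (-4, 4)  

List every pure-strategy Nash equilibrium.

none

(X, X): Country 1 prefers Y (6 > -4) — not an equilibrium.
(X, Y): Country 2 prefers X (1 > -3) — not an equilibrium.
(Y, X): Country 2 prefers Y (4 > -3) — not an equilibrium.
(Y, Y): Country 1 prefers X (-3 > -4) — not an equilibrium.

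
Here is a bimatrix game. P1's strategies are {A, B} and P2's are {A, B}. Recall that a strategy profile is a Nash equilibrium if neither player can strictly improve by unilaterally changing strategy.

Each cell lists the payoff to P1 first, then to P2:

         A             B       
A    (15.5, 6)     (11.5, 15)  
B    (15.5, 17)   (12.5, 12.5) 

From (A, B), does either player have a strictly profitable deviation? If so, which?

P1

P1 at (A, B) earns 11.5; deviating to B yields 12.5 — a strict improvement.
P2 earns 15; deviating to A yields 6 — not better.
Only P1 has a strictly profitable deviation.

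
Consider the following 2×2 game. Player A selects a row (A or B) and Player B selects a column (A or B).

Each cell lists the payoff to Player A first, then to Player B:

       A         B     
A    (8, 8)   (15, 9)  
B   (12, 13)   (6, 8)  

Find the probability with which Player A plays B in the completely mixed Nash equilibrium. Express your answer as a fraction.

1/6

Let r be the probability that Player A plays A. In a completely mixed equilibrium, Player B must be indifferent between A and B.
Player B's expected payoff from A is 8r + 13(1−r); from B it is 9r + 8(1−r).
Setting these equal: −5r + 13 = r + 8, so r = 5/6.
Therefore Player A plays B with probability 1 − 5/6 = 1/6.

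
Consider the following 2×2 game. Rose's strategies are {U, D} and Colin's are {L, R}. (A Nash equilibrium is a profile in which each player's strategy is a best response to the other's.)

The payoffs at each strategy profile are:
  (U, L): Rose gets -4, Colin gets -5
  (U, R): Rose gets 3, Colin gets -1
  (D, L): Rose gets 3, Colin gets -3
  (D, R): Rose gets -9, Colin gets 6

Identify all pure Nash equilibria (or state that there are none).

(U, L): Rose prefers D (3 > -4); Colin prefers R (-1 > -5) — not an equilibrium.
(U, R): Rose gets 3 ≥ -9 from D, and Colin gets -1 ≥ -5 from L — Nash equilibrium.
(D, L): Colin prefers R (6 > -3) — not an equilibrium.
(D, R): Rose prefers U (3 > -9) — not an equilibrium.

(U, R)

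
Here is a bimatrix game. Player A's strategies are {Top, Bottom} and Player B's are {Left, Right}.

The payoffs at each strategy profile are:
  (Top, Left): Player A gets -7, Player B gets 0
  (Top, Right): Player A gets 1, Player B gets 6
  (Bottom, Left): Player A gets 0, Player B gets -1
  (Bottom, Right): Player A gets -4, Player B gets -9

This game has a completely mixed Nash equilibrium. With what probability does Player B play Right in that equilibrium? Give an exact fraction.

Let y be the probability that Player B plays Left. In a completely mixed equilibrium, Player A must be indifferent between Top and Bottom.
Player A's expected payoff from Top is −7y + (1−y); from Bottom it is −4(1−y).
Setting these equal: −8y + 1 = 4y − 4, so y = 5/12.
Therefore Player B plays Right with probability 1 − 5/12 = 7/12.

7/12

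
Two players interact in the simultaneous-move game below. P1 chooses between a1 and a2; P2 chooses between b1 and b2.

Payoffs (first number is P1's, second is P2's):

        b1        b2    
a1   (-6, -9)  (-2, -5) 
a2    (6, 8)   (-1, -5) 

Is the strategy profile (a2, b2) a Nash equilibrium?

No

At (a2, b2), P1 earns -1; switching to a1 would give -2, so P1 has no profitable deviation.
P2 earns -5; switching to b1 would give 8, so P2 would deviate.
Since at least one player can profitably deviate, this is not a Nash equilibrium.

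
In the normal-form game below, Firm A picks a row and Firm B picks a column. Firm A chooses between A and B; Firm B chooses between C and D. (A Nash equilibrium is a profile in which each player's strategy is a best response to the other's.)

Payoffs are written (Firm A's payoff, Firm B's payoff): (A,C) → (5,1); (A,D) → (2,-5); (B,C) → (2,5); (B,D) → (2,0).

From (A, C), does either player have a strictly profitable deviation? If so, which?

Neither

Firm A at (A, C) earns 5; deviating to B yields 2 — not better.
Firm B earns 1; deviating to D yields -5 — not better.
Neither player can strictly improve; the profile is a Nash equilibrium.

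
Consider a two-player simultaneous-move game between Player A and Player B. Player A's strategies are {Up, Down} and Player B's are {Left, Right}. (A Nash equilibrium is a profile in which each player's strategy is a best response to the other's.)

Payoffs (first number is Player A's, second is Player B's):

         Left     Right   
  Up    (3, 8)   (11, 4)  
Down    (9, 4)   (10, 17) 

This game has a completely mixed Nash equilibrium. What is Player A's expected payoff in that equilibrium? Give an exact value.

First find y, the probability Player B plays Left, from Player A's indifference between Up and Down: 3y + 11(1−y) = 9y + 10(1−y), giving y = 1/7.
Since Player A is indifferent in equilibrium, Player A's expected payoff equals the payoff from either row against (1/7, 6/7). Using Up: 3(1/7) + 11(6/7) = 69/7.

69/7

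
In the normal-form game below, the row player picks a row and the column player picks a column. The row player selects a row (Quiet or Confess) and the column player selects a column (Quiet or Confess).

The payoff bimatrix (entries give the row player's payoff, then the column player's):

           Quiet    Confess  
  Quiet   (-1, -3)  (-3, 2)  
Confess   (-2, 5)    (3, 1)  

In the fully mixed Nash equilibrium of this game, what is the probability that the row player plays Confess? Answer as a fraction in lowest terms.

Let p be the probability that the row player plays Quiet. In a completely mixed equilibrium, the column player must be indifferent between Quiet and Confess.
The column player's expected payoff from Quiet is −3p + 5(1−p); from Confess it is 2p + (1−p).
Setting these equal: −8p + 5 = p + 1, so p = 4/9.
Therefore the row player plays Confess with probability 1 − 4/9 = 5/9.

5/9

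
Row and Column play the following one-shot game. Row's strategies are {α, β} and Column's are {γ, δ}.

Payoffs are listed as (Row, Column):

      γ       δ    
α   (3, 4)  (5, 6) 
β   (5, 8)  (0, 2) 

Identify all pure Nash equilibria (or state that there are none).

(α, δ) and (β, γ)

(α, γ): Row prefers β (5 > 3); Column prefers δ (6 > 4) — not an equilibrium.
(α, δ): Row gets 5 ≥ 0 from β, and Column gets 6 ≥ 4 from γ — Nash equilibrium.
(β, γ): Row gets 5 ≥ 3 from α, and Column gets 8 ≥ 2 from δ — Nash equilibrium.
(β, δ): Row prefers α (5 > 0); Column prefers γ (8 > 2) — not an equilibrium.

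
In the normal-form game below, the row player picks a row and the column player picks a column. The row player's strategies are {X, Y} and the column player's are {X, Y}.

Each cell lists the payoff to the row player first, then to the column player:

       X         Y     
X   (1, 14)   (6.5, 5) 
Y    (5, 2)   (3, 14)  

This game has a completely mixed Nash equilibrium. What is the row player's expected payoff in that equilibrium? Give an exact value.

First find y, the probability the column player plays X, from the row player's indifference between X and Y: y + 6.5(1−y) = 5y + 3(1−y), giving y = 7/15.
Since the row player is indifferent in equilibrium, the row player's expected payoff equals the payoff from either row against (7/15, 8/15). Using X: (7/15) + 6.5(8/15) = 59/15.

59/15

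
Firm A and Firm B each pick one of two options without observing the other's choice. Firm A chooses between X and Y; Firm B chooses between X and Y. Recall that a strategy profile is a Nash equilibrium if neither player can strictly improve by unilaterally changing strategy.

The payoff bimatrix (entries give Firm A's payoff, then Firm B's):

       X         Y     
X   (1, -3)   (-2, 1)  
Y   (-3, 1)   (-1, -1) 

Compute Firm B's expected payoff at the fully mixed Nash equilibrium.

First find x, the probability Firm A plays X, from Firm B's indifference between X and Y: −3x + (1−x) = x − (1−x), giving x = 1/3.
Since Firm B is indifferent in equilibrium, Firm B's expected payoff equals the payoff from either column against (1/3, 2/3). Using X: −3(1/3) + (2/3) = -1/3.

-1/3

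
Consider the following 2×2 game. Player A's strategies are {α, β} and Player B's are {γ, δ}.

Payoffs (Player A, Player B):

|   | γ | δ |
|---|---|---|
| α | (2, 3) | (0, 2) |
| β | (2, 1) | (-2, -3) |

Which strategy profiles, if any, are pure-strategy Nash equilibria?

(α, γ) and (β, γ)

(α, γ): Player A gets 2 ≥ 2 from β, and Player B gets 3 ≥ 2 from δ — Nash equilibrium.
(α, δ): Player B prefers γ (3 > 2) — not an equilibrium.
(β, γ): Player A gets 2 ≥ 2 from α, and Player B gets 1 ≥ -3 from δ — Nash equilibrium.
(β, δ): Player A prefers α (0 > -2); Player B prefers γ (1 > -3) — not an equilibrium.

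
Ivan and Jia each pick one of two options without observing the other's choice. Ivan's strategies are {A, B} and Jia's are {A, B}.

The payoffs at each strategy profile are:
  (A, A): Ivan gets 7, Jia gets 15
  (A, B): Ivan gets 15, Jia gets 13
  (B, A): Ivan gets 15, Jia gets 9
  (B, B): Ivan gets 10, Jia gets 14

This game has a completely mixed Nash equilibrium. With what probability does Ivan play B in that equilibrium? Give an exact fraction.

2/7

Let p be the probability that Ivan plays A. In a completely mixed equilibrium, Jia must be indifferent between A and B.
Jia's expected payoff from A is 15p + 9(1−p); from B it is 13p + 14(1−p).
Setting these equal: 6p + 9 = −p + 14, so p = 5/7.
Therefore Ivan plays B with probability 1 − 5/7 = 2/7.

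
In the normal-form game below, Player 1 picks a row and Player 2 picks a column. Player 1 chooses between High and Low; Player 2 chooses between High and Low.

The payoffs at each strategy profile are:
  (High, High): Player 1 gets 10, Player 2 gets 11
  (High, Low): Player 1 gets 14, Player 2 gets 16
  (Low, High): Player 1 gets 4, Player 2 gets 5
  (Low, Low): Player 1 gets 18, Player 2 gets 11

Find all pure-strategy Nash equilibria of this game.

(Low, Low)

(High, High): Player 2 prefers Low (16 > 11) — not an equilibrium.
(High, Low): Player 1 prefers Low (18 > 14) — not an equilibrium.
(Low, High): Player 1 prefers High (10 > 4); Player 2 prefers Low (11 > 5) — not an equilibrium.
(Low, Low): Player 1 gets 18 ≥ 14 from High, and Player 2 gets 11 ≥ 5 from High — Nash equilibrium.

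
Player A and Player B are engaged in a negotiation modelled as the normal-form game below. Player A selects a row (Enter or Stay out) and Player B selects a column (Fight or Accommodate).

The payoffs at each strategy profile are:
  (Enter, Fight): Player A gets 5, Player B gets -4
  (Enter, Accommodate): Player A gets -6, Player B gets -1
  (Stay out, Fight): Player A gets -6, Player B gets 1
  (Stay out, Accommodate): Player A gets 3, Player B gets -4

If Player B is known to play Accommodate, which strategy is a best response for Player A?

Against Accommodate, Player A earns -6 from Enter and 3 from Stay out.
So Stay out is the best response.

Stay out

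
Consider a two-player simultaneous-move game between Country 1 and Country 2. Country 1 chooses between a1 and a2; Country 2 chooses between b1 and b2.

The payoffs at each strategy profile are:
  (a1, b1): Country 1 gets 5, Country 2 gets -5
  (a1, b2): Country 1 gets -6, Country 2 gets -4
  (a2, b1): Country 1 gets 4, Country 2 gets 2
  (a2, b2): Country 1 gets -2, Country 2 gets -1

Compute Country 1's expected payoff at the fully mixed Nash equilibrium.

First find y, the probability Country 2 plays b1, from Country 1's indifference between a1 and a2: 5y − 6(1−y) = 4y − 2(1−y), giving y = 4/5.
Since Country 1 is indifferent in equilibrium, Country 1's expected payoff equals the payoff from either row against (4/5, 1/5). Using a1: 5(4/5) − 6(1/5) = 14/5.

14/5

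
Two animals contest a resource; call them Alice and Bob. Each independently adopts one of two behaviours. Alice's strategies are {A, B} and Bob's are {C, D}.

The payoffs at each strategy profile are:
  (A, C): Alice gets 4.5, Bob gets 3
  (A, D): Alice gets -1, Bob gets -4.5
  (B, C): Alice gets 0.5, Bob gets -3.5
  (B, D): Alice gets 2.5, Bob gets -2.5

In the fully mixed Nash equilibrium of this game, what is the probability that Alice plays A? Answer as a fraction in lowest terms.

2/17

Let p be the probability that Alice plays A. In a completely mixed equilibrium, Bob must be indifferent between C and D.
Bob's expected payoff from C is 3p − 3.5(1−p); from D it is −4.5p − 2.5(1−p).
Setting these equal: 6.5p − 3.5 = −2p − 2.5, so p = 2/17.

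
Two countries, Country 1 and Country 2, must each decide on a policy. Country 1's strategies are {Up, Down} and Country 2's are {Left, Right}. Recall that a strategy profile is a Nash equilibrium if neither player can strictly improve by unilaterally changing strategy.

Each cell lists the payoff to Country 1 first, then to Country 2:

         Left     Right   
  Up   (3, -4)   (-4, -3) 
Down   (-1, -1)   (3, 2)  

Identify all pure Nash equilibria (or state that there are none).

(Down, Right)

(Up, Left): Country 2 prefers Right (-3 > -4) — not an equilibrium.
(Up, Right): Country 1 prefers Down (3 > -4) — not an equilibrium.
(Down, Left): Country 1 prefers Up (3 > -1); Country 2 prefers Right (2 > -1) — not an equilibrium.
(Down, Right): Country 1 gets 3 ≥ -4 from Up, and Country 2 gets 2 ≥ -1 from Left — Nash equilibrium.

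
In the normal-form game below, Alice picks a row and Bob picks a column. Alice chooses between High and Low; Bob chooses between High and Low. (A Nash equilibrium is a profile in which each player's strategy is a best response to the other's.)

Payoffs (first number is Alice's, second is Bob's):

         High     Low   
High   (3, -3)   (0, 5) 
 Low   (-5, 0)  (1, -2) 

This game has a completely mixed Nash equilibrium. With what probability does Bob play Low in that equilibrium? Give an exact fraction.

8/9

Let q be the probability that Bob plays High. In a completely mixed equilibrium, Alice must be indifferent between High and Low.
Alice's expected payoff from High is 3q; from Low it is −5q + (1−q).
Setting these equal: 3q = −6q + 1, so q = 1/9.
Therefore Bob plays Low with probability 1 − 1/9 = 8/9.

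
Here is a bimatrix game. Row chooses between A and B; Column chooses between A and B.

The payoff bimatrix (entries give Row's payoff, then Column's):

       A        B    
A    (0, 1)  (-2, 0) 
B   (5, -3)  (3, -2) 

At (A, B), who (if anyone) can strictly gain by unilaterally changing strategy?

Row at (A, B) earns -2; deviating to B yields 3 — a strict improvement.
Column earns 0; deviating to A yields 1 — a strict improvement.
Both Row and Column have strictly profitable deviations.

Both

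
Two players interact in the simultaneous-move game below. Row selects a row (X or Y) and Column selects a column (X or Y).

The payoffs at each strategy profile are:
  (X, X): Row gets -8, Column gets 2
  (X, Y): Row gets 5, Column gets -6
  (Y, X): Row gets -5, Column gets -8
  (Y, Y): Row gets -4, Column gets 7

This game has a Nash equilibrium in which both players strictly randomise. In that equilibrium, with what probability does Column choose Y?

1/4

Let y be the probability that Column plays X. In a completely mixed equilibrium, Row must be indifferent between X and Y.
Row's expected payoff from X is −8y + 5(1−y); from Y it is −5y − 4(1−y).
Setting these equal: −13y + 5 = −y − 4, so y = 3/4.
Therefore Column plays Y with probability 1 − 3/4 = 1/4.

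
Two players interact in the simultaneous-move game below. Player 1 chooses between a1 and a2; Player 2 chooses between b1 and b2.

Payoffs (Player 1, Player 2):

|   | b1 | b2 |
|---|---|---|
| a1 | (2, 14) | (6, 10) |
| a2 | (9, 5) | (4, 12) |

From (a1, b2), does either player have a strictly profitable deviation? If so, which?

Player 2

Player 1 at (a1, b2) earns 6; deviating to a2 yields 4 — not better.
Player 2 earns 10; deviating to b1 yields 14 — a strict improvement.
Only Player 2 has a strictly profitable deviation.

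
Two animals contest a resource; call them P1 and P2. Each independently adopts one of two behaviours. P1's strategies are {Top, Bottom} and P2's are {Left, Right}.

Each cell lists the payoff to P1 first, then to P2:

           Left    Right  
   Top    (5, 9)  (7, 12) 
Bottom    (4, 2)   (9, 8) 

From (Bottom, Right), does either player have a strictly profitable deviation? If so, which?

P1 at (Bottom, Right) earns 9; deviating to Top yields 7 — not better.
P2 earns 8; deviating to Left yields 2 — not better.
Neither player can strictly improve; the profile is a Nash equilibrium.

Neither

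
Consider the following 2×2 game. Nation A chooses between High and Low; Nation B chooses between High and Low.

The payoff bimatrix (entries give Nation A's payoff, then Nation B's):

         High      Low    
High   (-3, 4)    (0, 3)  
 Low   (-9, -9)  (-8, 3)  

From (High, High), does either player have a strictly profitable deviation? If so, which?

Neither

Nation A at (High, High) earns -3; deviating to Low yields -9 — not better.
Nation B earns 4; deviating to Low yields 3 — not better.
Neither player can strictly improve; the profile is a Nash equilibrium.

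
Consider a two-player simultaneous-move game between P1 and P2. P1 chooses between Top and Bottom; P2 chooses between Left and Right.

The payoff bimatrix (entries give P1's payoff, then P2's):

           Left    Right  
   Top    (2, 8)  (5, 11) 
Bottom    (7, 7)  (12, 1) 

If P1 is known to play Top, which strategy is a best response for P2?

Right

Against Top, P2 earns 8 from Left and 11 from Right.
So Right is the best response.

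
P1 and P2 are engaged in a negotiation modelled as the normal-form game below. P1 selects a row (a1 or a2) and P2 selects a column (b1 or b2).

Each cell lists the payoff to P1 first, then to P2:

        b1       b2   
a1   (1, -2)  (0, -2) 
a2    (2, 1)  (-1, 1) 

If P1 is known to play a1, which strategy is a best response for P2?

Against a1, P2 earns -2 from b1 and -2 from b2.
So either strategy is a best response.

either — both b1 and b2 are best responses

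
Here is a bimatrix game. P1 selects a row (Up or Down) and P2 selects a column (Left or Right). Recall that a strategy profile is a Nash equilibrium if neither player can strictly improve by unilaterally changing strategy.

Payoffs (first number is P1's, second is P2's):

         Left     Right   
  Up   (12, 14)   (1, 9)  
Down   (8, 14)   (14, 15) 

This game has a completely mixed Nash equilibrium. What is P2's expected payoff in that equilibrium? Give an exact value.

First find p, the probability P1 plays Up, from P2's indifference between Left and Right: 14p + 14(1−p) = 9p + 15(1−p), giving p = 1/6.
Since P2 is indifferent in equilibrium, P2's expected payoff equals the payoff from either column against (1/6, 5/6). Using Left: 14(1/6) + 14(5/6) = 14.

14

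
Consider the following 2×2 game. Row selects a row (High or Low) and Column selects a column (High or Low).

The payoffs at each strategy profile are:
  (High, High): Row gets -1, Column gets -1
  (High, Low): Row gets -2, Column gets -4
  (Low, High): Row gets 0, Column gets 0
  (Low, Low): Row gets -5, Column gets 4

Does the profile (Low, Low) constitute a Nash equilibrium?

No

At (Low, Low), Row earns -5; switching to High would give -2, so Row would deviate.
Column earns 4; switching to High would give 0, so Column has no profitable deviation.
Since at least one player can profitably deviate, this is not a Nash equilibrium.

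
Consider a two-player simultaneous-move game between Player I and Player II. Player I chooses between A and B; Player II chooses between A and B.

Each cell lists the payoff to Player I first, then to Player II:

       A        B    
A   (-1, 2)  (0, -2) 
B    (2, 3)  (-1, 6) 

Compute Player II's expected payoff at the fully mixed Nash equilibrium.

First find p, the probability Player I plays A, from Player II's indifference between A and B: 2p + 3(1−p) = −2p + 6(1−p), giving p = 3/7.
Since Player II is indifferent in equilibrium, Player II's expected payoff equals the payoff from either column against (3/7, 4/7). Using A: 2(3/7) + 3(4/7) = 18/7.

18/7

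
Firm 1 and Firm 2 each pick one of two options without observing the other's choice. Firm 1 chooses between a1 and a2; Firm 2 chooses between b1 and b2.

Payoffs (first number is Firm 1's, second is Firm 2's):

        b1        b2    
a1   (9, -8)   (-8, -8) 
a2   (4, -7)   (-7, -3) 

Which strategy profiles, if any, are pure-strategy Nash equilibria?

(a1, b1) and (a2, b2)

(a1, b1): Firm 1 gets 9 ≥ 4 from a2, and Firm 2 gets -8 ≥ -8 from b2 — Nash equilibrium.
(a1, b2): Firm 1 prefers a2 (-7 > -8) — not an equilibrium.
(a2, b1): Firm 1 prefers a1 (9 > 4); Firm 2 prefers b2 (-3 > -7) — not an equilibrium.
(a2, b2): Firm 1 gets -7 ≥ -8 from a1, and Firm 2 gets -3 ≥ -7 from b1 — Nash equilibrium.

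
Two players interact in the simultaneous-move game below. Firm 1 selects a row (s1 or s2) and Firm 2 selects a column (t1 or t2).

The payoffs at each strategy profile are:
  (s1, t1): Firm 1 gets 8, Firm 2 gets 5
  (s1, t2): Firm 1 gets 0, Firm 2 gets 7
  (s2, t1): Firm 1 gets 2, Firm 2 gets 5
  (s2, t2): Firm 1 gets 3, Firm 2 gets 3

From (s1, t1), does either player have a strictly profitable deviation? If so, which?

Firm 1 at (s1, t1) earns 8; deviating to s2 yields 2 — not better.
Firm 2 earns 5; deviating to t2 yields 7 — a strict improvement.
Only Firm 2 has a strictly profitable deviation.

Firm 2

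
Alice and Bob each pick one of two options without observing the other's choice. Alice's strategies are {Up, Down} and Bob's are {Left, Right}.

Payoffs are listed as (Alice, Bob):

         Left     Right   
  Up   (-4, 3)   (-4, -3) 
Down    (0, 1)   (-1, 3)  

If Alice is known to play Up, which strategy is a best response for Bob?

Left

Against Up, Bob earns 3 from Left and -3 from Right.
So Left is the best response.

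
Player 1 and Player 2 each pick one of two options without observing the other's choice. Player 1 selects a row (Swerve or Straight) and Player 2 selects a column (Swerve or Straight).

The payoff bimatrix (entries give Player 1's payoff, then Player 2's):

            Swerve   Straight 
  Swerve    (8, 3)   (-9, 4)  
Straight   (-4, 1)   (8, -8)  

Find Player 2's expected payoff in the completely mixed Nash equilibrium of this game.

14/5

First find x, the probability Player 1 plays Swerve, from Player 2's indifference between Swerve and Straight: 3x + (1−x) = 4x − 8(1−x), giving x = 9/10.
Since Player 2 is indifferent in equilibrium, Player 2's expected payoff equals the payoff from either column against (9/10, 1/10). Using Swerve: 3(9/10) + (1/10) = 14/5.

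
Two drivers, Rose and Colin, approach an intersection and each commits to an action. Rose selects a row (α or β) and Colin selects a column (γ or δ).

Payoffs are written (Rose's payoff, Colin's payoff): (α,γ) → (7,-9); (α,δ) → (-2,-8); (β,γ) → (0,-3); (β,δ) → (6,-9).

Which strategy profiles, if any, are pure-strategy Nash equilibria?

(α, γ): Colin prefers δ (-8 > -9) — not an equilibrium.
(α, δ): Rose prefers β (6 > -2) — not an equilibrium.
(β, γ): Rose prefers α (7 > 0) — not an equilibrium.
(β, δ): Colin prefers γ (-3 > -9) — not an equilibrium.

none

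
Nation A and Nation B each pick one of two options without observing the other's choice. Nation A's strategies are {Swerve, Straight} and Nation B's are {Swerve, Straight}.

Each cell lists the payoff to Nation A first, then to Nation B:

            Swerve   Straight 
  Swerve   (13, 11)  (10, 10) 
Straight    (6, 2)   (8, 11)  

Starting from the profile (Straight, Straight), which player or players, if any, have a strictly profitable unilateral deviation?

Nation A

Nation A at (Straight, Straight) earns 8; deviating to Swerve yields 10 — a strict improvement.
Nation B earns 11; deviating to Swerve yields 2 — not better.
Only Nation A has a strictly profitable deviation.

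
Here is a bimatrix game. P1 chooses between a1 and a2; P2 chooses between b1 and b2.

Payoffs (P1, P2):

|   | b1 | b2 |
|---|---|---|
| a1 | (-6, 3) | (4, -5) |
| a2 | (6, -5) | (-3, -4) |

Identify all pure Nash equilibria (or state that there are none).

none

(a1, b1): P1 prefers a2 (6 > -6) — not an equilibrium.
(a1, b2): P2 prefers b1 (3 > -5) — not an equilibrium.
(a2, b1): P2 prefers b2 (-4 > -5) — not an equilibrium.
(a2, b2): P1 prefers a1 (4 > -3) — not an equilibrium.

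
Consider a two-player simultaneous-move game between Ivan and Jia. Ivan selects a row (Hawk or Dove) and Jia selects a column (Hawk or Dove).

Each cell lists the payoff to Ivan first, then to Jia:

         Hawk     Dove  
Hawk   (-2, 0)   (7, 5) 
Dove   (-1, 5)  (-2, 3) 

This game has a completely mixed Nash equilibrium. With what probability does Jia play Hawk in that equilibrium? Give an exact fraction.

9/10

Let y be the probability that Jia plays Hawk. In a completely mixed equilibrium, Ivan must be indifferent between Hawk and Dove.
Ivan's expected payoff from Hawk is −2y + 7(1−y); from Dove it is −y − 2(1−y).
Setting these equal: −9y + 7 = y − 2, so y = 9/10.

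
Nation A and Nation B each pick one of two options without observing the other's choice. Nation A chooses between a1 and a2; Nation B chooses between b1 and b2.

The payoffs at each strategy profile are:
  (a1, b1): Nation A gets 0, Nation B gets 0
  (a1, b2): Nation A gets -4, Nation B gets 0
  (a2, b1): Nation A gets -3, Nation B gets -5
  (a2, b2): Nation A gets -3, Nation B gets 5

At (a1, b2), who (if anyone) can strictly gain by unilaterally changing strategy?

Nation A

Nation A at (a1, b2) earns -4; deviating to a2 yields -3 — a strict improvement.
Nation B earns 0; deviating to b1 yields 0 — not better.
Only Nation A has a strictly profitable deviation.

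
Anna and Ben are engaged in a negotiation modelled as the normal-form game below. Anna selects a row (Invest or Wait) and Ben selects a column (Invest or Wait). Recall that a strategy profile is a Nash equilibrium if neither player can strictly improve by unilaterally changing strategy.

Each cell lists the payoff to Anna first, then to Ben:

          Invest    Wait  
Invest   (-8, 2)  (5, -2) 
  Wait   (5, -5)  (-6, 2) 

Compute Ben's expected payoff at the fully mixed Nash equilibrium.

First find x, the probability Anna plays Invest, from Ben's indifference between Invest and Wait: 2x − 5(1−x) = −2x + 2(1−x), giving x = 7/11.
Since Ben is indifferent in equilibrium, Ben's expected payoff equals the payoff from either column against (7/11, 4/11). Using Invest: 2(7/11) − 5(4/11) = -6/11.

-6/11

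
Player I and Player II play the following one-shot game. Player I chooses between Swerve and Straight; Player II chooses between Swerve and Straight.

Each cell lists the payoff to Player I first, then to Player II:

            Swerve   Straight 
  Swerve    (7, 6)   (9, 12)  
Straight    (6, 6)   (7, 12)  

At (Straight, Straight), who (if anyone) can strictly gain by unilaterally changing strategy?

Player I

Player I at (Straight, Straight) earns 7; deviating to Swerve yields 9 — a strict improvement.
Player II earns 12; deviating to Swerve yields 6 — not better.
Only Player I has a strictly profitable deviation.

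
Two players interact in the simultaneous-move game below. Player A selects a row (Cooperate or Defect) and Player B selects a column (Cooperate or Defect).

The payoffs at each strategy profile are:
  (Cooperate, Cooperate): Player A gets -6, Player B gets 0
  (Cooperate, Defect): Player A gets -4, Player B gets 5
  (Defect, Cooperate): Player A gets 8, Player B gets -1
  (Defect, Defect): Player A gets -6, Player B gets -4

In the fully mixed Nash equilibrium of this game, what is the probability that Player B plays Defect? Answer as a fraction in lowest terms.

Let c be the probability that Player B plays Cooperate. In a completely mixed equilibrium, Player A must be indifferent between Cooperate and Defect.
Player A's expected payoff from Cooperate is −6c − 4(1−c); from Defect it is 8c − 6(1−c).
Setting these equal: −2c − 4 = 14c − 6, so c = 1/8.
Therefore Player B plays Defect with probability 1 − 1/8 = 7/8.

7/8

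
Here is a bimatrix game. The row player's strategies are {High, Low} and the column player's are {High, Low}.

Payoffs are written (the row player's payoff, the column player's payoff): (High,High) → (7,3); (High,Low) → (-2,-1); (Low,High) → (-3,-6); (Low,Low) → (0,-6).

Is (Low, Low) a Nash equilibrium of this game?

At (Low, Low), the row player earns 0; switching to High would give -2, so the row player has no profitable deviation.
The column player earns -6; switching to High would give -6, so the column player has no profitable deviation.
Neither player can gain by a unilateral deviation, so this profile is a Nash equilibrium.

Yes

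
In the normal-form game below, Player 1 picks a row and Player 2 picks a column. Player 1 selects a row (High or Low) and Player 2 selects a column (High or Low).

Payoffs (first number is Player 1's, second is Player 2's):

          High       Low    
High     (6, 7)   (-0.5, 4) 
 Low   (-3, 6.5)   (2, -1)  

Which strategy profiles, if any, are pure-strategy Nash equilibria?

(High, High)

(High, High): Player 1 gets 6 ≥ -3 from Low, and Player 2 gets 7 ≥ 4 from Low — Nash equilibrium.
(High, Low): Player 1 prefers Low (2 > -0.5); Player 2 prefers High (7 > 4) — not an equilibrium.
(Low, High): Player 1 prefers High (6 > -3) — not an equilibrium.
(Low, Low): Player 2 prefers High (6.5 > -1) — not an equilibrium.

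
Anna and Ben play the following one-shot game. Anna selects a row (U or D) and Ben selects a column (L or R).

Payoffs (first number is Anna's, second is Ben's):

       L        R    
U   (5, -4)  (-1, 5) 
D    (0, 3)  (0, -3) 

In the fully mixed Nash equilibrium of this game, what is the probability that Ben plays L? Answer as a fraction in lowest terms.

1/6

Let c be the probability that Ben plays L. In a completely mixed equilibrium, Anna must be indifferent between U and D.
Anna's expected payoff from U is 5c − (1−c); from D it is 0.
Setting these equal: 6c − 1 = 0, so c = 1/6.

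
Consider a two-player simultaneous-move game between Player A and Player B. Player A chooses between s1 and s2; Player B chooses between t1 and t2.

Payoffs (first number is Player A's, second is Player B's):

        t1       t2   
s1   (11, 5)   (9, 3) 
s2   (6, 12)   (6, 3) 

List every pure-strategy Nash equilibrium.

(s1, t1)

(s1, t1): Player A gets 11 ≥ 6 from s2, and Player B gets 5 ≥ 3 from t2 — Nash equilibrium.
(s1, t2): Player B prefers t1 (5 > 3) — not an equilibrium.
(s2, t1): Player A prefers s1 (11 > 6) — not an equilibrium.
(s2, t2): Player A prefers s1 (9 > 6); Player B prefers t1 (12 > 3) — not an equilibrium.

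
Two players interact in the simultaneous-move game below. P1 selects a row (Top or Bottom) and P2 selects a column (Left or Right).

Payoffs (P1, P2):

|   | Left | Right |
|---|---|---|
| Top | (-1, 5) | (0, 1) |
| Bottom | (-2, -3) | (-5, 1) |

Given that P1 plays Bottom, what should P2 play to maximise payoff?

Against Bottom, P2 earns -3 from Left and 1 from Right.
So Right is the best response.

Right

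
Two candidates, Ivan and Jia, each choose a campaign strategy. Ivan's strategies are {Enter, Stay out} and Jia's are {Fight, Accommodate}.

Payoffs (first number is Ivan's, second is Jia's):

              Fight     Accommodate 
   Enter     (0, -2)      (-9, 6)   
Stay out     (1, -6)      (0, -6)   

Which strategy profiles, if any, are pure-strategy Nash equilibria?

(Stay out, Fight) and (Stay out, Accommodate)

(Enter, Fight): Ivan prefers Stay out (1 > 0); Jia prefers Accommodate (6 > -2) — not an equilibrium.
(Enter, Accommodate): Ivan prefers Stay out (0 > -9) — not an equilibrium.
(Stay out, Fight): Ivan gets 1 ≥ 0 from Enter, and Jia gets -6 ≥ -6 from Accommodate — Nash equilibrium.
(Stay out, Accommodate): Ivan gets 0 ≥ -9 from Enter, and Jia gets -6 ≥ -6 from Fight — Nash equilibrium.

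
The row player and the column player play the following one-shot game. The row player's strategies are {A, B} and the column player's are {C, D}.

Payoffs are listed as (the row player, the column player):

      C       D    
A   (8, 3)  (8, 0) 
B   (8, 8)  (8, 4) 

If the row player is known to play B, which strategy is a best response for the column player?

Against B, the column player earns 8 from C and 4 from D.
So C is the best response.

C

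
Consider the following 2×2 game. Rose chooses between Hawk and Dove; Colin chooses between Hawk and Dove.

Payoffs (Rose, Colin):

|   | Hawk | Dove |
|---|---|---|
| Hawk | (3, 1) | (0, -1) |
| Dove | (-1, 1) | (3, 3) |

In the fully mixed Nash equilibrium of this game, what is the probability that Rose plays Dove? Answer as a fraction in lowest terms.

1/2

Let r be the probability that Rose plays Hawk. In a completely mixed equilibrium, Colin must be indifferent between Hawk and Dove.
Colin's expected payoff from Hawk is r + (1−r); from Dove it is −r + 3(1−r).
Setting these equal: 1 = −4r + 3, so r = 1/2.
Therefore Rose plays Dove with probability 1 − 1/2 = 1/2.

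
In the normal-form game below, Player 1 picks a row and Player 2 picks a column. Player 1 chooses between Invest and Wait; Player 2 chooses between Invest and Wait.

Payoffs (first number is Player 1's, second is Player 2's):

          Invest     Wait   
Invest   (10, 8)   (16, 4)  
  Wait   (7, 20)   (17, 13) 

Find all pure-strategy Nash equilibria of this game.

(Invest, Invest): Player 1 gets 10 ≥ 7 from Wait, and Player 2 gets 8 ≥ 4 from Wait — Nash equilibrium.
(Invest, Wait): Player 1 prefers Wait (17 > 16); Player 2 prefers Invest (8 > 4) — not an equilibrium.
(Wait, Invest): Player 1 prefers Invest (10 > 7) — not an equilibrium.
(Wait, Wait): Player 2 prefers Invest (20 > 13) — not an equilibrium.

(Invest, Invest)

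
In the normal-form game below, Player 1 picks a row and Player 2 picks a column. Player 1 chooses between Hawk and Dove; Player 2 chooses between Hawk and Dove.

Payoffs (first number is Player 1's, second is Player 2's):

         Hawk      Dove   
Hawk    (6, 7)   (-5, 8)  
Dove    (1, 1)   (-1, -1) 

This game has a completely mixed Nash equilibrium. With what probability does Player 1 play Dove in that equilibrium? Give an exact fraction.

Let x be the probability that Player 1 plays Hawk. In a completely mixed equilibrium, Player 2 must be indifferent between Hawk and Dove.
Player 2's expected payoff from Hawk is 7x + (1−x); from Dove it is 8x − (1−x).
Setting these equal: 6x + 1 = 9x − 1, so x = 2/3.
Therefore Player 1 plays Dove with probability 1 − 2/3 = 1/3.

1/3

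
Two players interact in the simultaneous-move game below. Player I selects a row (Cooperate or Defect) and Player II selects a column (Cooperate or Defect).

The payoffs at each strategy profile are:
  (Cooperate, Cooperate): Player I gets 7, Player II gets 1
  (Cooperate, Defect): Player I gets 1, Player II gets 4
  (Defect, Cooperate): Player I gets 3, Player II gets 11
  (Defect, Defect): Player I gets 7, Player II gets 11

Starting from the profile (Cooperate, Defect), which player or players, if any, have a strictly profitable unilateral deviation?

Player I

Player I at (Cooperate, Defect) earns 1; deviating to Defect yields 7 — a strict improvement.
Player II earns 4; deviating to Cooperate yields 1 — not better.
Only Player I has a strictly profitable deviation.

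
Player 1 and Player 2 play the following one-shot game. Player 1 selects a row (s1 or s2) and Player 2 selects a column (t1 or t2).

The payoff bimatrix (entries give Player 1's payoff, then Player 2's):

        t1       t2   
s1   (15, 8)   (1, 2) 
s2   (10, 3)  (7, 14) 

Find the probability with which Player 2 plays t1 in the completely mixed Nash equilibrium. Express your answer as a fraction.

Let y be the probability that Player 2 plays t1. In a completely mixed equilibrium, Player 1 must be indifferent between s1 and s2.
Player 1's expected payoff from s1 is 15y + (1−y); from s2 it is 10y + 7(1−y).
Setting these equal: 14y + 1 = 3y + 7, so y = 6/11.

6/11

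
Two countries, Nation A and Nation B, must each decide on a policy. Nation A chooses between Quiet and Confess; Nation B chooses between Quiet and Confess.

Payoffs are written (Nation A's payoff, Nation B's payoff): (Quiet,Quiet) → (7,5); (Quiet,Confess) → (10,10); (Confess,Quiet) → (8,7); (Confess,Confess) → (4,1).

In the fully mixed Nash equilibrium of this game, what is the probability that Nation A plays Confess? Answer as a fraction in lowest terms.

5/11

Let x be the probability that Nation A plays Quiet. In a completely mixed equilibrium, Nation B must be indifferent between Quiet and Confess.
Nation B's expected payoff from Quiet is 5x + 7(1−x); from Confess it is 10x + (1−x).
Setting these equal: −2x + 7 = 9x + 1, so x = 6/11.
Therefore Nation A plays Confess with probability 1 − 6/11 = 5/11.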